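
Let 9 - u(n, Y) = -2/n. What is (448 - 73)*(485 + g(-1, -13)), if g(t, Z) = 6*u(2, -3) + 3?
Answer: 205500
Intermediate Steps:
u(n, Y) = 9 + 2/n (u(n, Y) = 9 - (-2)/n = 9 + 2/n)
g(t, Z) = 63 (g(t, Z) = 6*(9 + 2/2) + 3 = 6*(9 + 2*(½)) + 3 = 6*(9 + 1) + 3 = 6*10 + 3 = 60 + 3 = 63)
(448 - 73)*(485 + g(-1, -13)) = (448 - 73)*(485 + 63) = 375*548 = 205500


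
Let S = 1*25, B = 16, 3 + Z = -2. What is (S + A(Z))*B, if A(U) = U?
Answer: 320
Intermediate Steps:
Z = -5 (Z = -3 - 2 = -5)
S = 25
(S + A(Z))*B = (25 - 5)*16 = 20*16 = 320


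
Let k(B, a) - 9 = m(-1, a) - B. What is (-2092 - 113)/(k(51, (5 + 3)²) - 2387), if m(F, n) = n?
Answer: 441/473 ≈ 0.93235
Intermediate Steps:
k(B, a) = 9 + a - B (k(B, a) = 9 + (a - B) = 9 + a - B)
(-2092 - 113)/(k(51, (5 + 3)²) - 2387) = (-2092 - 113)/((9 + (5 + 3)² - 1*51) - 2387) = -2205/((9 + 8² - 51) - 2387) = -2205/((9 + 64 - 51) - 2387) = -2205/(22 - 2387) = -2205/(-2365) = -2205*(-1/2365) = 441/473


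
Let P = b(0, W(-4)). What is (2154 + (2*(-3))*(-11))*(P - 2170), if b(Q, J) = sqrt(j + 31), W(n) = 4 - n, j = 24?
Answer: -4817400 + 2220*sqrt(55) ≈ -4.8009e+6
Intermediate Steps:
b(Q, J) = sqrt(55) (b(Q, J) = sqrt(24 + 31) = sqrt(55))
P = sqrt(55) ≈ 7.4162
(2154 + (2*(-3))*(-11))*(P - 2170) = (2154 + (2*(-3))*(-11))*(sqrt(55) - 2170) = (2154 - 6*(-11))*(-2170 + sqrt(55)) = (2154 + 66)*(-2170 + sqrt(55)) = 2220*(-2170 + sqrt(55)) = -4817400 + 2220*sqrt(55)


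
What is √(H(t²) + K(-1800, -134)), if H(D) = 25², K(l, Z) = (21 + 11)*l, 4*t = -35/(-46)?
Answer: 5*I*√2279 ≈ 238.69*I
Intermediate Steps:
t = 35/184 (t = (-35/(-46))/4 = (-35*(-1/46))/4 = (¼)*(35/46) = 35/184 ≈ 0.19022)
K(l, Z) = 32*l
H(D) = 625
√(H(t²) + K(-1800, -134)) = √(625 + 32*(-1800)) = √(625 - 57600) = √(-56975) = 5*I*√2279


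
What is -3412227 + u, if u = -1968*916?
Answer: -5214915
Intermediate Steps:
u = -1802688
-3412227 + u = -3412227 - 1802688 = -5214915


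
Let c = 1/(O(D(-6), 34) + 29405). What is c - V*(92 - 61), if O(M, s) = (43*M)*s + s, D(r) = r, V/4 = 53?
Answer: -135823523/20667 ≈ -6572.0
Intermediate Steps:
V = 212 (V = 4*53 = 212)
O(M, s) = s + 43*M*s (O(M, s) = 43*M*s + s = s + 43*M*s)
c = 1/20667 (c = 1/(34*(1 + 43*(-6)) + 29405) = 1/(34*(1 - 258) + 29405) = 1/(34*(-257) + 29405) = 1/(-8738 + 29405) = 1/20667 ≈ 4.8386e-5)
c - V*(92 - 61) = 1/20667 - 212*(92 - 61) = 1/20667 - 212*31 = 1/20667 - 1*6572 = 1/20667 - 6572 = -135823523/20667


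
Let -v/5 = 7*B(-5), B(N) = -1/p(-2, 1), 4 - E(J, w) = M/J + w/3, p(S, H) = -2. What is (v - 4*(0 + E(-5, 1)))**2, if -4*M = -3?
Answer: 966289/900 ≈ 1073.7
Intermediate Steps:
M = 3/4 (M = -1/4*(-3) = 3/4 ≈ 0.75000)
E(J, w) = 4 - 3/(4*J) - w/3 (E(J, w) = 4 - (3/(4*J) + w/3) = 4 - (w/3 + 3/(4*J)) = 4 + (-3/(4*J) - w/3) = 4 - 3/(4*J) - w/3)
B(N) = 1/2 (B(N) = -1/(-2) = -1*(-1/2) = 1/2)
v = -35/2 ≈ -17.500
(v - 4*(0 + E(-5, 1)))**2 = (-35/2 - 4*(0 + (4 - 3/4/(-5) - 1/3*1)))**2 = (-35/2 - 4*(0 + (4 - 3/4*(-1/5) - 1/3)))**2 = (-35/2 - 4*(0 + (4 + 3/20 - 1/3)))**2 = (-35/2 - 4*(0 + 229/60))**2 = (-35/2 - 4*229/60)**2 = (-35/2 - 229/15)**2 = (-983/30)**2 = 966289/900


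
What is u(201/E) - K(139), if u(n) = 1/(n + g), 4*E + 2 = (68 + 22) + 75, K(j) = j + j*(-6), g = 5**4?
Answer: 71362068/102679 ≈ 695.00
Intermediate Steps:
g = 625
K(j) = -5*j (K(j) = j - 6*j = -5*j)
E = 163/4 (E = -1/2 + ((68 + 22) + 75)/4 = -1/2 + (90 + 75)/4 = -1/2 + (1/4)*165 = -1/2 + 165/4 = 163/4 ≈ 40.750)
u(n) = 1/(625 + n) (u(n) = 1/(n + 625) = 1/(625 + n))
u(201/E) - K(139) = 1/(625 + 201/(163/4)) - (-5)*139 = 1/(625 + 201*(4/163)) - 1*(-695) = 1/(625 + 804/163) + 695 = 1/(102679/163) + 695 = 163/102679 + 695 = 71362068/102679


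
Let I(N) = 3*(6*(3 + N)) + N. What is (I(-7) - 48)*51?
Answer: -6477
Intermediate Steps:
I(N) = 54 + 19*N (I(N) = 3*(18 + 6*N) + N = (54 + 18*N) + N = 54 + 19*N)
(I(-7) - 48)*51 = ((54 + 19*(-7)) - 48)*51 = ((54 - 133) - 48)*51 = (-79 - 48)*51 = -127*51 = -6477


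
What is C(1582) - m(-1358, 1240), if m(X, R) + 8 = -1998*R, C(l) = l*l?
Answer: 4980252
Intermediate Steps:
C(l) = l²
m(X, R) = -8 - 1998*R
C(1582) - m(-1358, 1240) = 1582² - (-8 - 1998*1240) = 2502724 - (-8 - 2477520) = 2502724 - 1*(-2477528) = 2502724 + 2477528 = 4980252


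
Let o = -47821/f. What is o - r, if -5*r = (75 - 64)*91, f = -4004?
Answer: 4247109/20020 ≈ 212.14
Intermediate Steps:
o = 47821/4004 (o = -47821/(-4004) = -47821*(-1/4004) = 47821/4004 ≈ 11.943)
r = -1001/5 (r = -(75 - 64)*91/5 = -11*91/5 = -⅕*1001 = -1001/5 ≈ -200.20)
o - r = 47821/4004 - 1*(-1001/5) = 47821/4004 + 1001/5 = 4247109/20020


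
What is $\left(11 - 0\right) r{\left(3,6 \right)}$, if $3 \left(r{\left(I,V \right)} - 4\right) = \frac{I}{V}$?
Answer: $\frac{275}{6} \approx 45.833$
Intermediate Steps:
$r{\left(I,V \right)} = 4 + \frac{I}{3 V}$ ($r{\left(I,V \right)} = 4 + \frac{I \frac{1}{V}}{3} = 4 + \frac{I}{3 V}$)
$\left(11 - 0\right) r{\left(3,6 \right)} = \left(11 - 0\right) \left(4 + \frac{1}{3} \cdot 3 \cdot \frac{1}{6}\right) = \left(11 + 0\right) \left(4 + \frac{1}{3} \cdot 3 \cdot \frac{1}{6}\right) = 11 \left(4 + \frac{1}{6}\right) = 11 \cdot \frac{25}{6} = \frac{275}{6}$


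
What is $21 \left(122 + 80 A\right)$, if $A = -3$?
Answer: $-2478$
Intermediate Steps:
$21 \left(122 + 80 A\right) = 21 \left(122 + 80 \left(-3\right)\right) = 21 \left(122 - 240\right) = 21 \left(-118\right) = -2478$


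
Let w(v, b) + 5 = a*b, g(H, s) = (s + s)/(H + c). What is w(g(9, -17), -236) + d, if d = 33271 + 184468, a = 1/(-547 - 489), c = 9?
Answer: 56393165/259 ≈ 2.1773e+5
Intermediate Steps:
g(H, s) = 2*s/(9 + H) (g(H, s) = (s + s)/(H + 9) = (2*s)/(9 + H) = 2*s/(9 + H))
a = -1/1036 (a = 1/(-1036) = -1/1036 ≈ -0.00096525)
d = 217739
w(v, b) = -5 - b/1036
w(g(9, -17), -236) + d = (-5 - 1/1036*(-236)) + 217739 = (-5 + 59/259) + 217739 = -1236/259 + 217739 = 56393165/259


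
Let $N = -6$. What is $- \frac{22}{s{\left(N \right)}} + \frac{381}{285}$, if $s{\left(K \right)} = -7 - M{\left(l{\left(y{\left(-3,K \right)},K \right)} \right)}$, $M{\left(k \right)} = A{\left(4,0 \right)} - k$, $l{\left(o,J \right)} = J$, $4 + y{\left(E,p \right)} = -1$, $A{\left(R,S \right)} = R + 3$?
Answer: $\frac{463}{190} \approx 2.4368$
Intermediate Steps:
$A{\left(R,S \right)} = 3 + R$
$y{\left(E,p \right)} = -5$ ($y{\left(E,p \right)} = -4 - 1 = -5$)
$M{\left(k \right)} = 7 - k$ ($M{\left(k \right)} = \left(3 + 4\right) - k = 7 - k$)
$s{\left(K \right)} = -14 + K$ ($s{\left(K \right)} = -7 - \left(7 - K\right) = -7 + \left(-7 + K\right) = -14 + K$)
$- \frac{22}{s{\left(N \right)}} + \frac{381}{285} = - \frac{22}{-14 - 6} + \frac{381}{285} = - \frac{22}{-20} + 381 \cdot \frac{1}{285} = \left(-22\right) \left(- \frac{1}{20}\right) + \frac{127}{95} = \frac{11}{10} + \frac{127}{95} = \frac{463}{190}$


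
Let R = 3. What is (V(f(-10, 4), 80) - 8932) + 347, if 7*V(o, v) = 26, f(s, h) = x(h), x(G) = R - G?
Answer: -60069/7 ≈ -8581.3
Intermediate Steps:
x(G) = 3 - G
f(s, h) = 3 - h
V(o, v) = 26/7 (V(o, v) = (⅐)*26 = 26/7)
(V(f(-10, 4), 80) - 8932) + 347 = (26/7 - 8932) + 347 = -62498/7 + 347 = -60069/7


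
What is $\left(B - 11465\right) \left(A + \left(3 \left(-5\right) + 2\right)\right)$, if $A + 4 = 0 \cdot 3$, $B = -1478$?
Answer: $220031$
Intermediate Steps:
$A = -4$ ($A = -4 + 0 \cdot 3 = -4 + 0 = -4$)
$\left(B - 11465\right) \left(A + \left(3 \left(-5\right) + 2\right)\right) = \left(-1478 - 11465\right) \left(-4 + \left(3 \left(-5\right) + 2\right)\right) = \left(-1478 - 11465\right) \left(-4 + \left(-15 + 2\right)\right) = - 12943 \left(-4 - 13\right) = \left(-12943\right) \left(-17\right) = 220031$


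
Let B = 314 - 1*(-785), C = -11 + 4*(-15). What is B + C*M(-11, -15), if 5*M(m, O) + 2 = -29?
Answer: 7696/5 ≈ 1539.2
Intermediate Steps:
M(m, O) = -31/5 (M(m, O) = -⅖ + (⅕)*(-29) = -⅖ - 29/5 = -31/5)
C = -71 (C = -11 - 60 = -71)
B = 1099 (B = 314 + 785 = 1099)
B + C*M(-11, -15) = 1099 - 71*(-31/5) = 1099 + 2201/5 = 7696/5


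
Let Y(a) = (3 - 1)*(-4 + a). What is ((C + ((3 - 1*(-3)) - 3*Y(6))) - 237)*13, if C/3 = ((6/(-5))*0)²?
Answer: -3159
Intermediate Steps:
Y(a) = -8 + 2*a (Y(a) = 2*(-4 + a) = -8 + 2*a)
C = 0 (C = 3*((6/(-5))*0)² = 3*((6*(-⅕))*0)² = 3*(-6/5*0)² = 3*0² = 3*0 = 0)
((C + ((3 - 1*(-3)) - 3*Y(6))) - 237)*13 = ((0 + ((3 - 1*(-3)) - 3*(-8 + 2*6))) - 237)*13 = ((0 + ((3 + 3) - 3*(-8 + 12))) - 237)*13 = ((0 + (6 - 3*4)) - 237)*13 = ((0 + (6 - 12)) - 237)*13 = ((0 - 6) - 237)*13 = (-6 - 237)*13 = -243*13 = -3159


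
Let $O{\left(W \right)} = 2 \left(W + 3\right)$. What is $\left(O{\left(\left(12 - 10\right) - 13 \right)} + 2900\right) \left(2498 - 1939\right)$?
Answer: $1612156$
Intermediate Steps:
$O{\left(W \right)} = 6 + 2 W$ ($O{\left(W \right)} = 2 \left(3 + W\right) = 6 + 2 W$)
$\left(O{\left(\left(12 - 10\right) - 13 \right)} + 2900\right) \left(2498 - 1939\right) = \left(\left(6 + 2 \left(\left(12 - 10\right) - 13\right)\right) + 2900\right) \left(2498 - 1939\right) = \left(\left(6 + 2 \left(2 - 13\right)\right) + 2900\right) 559 = \left(\left(6 + 2 \left(-11\right)\right) + 2900\right) 559 = \left(\left(6 - 22\right) + 2900\right) 559 = \left(-16 + 2900\right) 559 = 2884 \cdot 559 = 1612156$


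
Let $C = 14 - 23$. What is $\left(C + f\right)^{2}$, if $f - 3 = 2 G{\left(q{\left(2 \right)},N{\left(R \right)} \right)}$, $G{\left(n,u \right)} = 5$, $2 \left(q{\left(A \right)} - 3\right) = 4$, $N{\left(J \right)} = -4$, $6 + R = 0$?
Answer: $16$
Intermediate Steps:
$R = -6$ ($R = -6 + 0 = -6$)
$q{\left(A \right)} = 5$ ($q{\left(A \right)} = 3 + \frac{1}{2} \cdot 4 = 3 + 2 = 5$)
$f = 13$ ($f = 3 + 2 \cdot 5 = 3 + 10 = 13$)
$C = -9$ ($C = 14 - 23 = -9$)
$\left(C + f\right)^{2} = \left(-9 + 13\right)^{2} = 4^{2} = 16$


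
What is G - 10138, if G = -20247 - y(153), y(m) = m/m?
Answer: -30386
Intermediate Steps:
y(m) = 1
G = -20248 (G = -20247 - 1*1 = -20247 - 1 = -20248)
G - 10138 = -20248 - 10138 = -30386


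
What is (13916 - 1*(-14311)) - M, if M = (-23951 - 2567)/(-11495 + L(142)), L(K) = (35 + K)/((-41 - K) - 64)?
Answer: 40071189694/1419721 ≈ 28225.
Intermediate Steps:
L(K) = (35 + K)/(-105 - K)
M = 3274973/1419721 (M = (-23951 - 2567)/(-11495 + (-35 - 1*142)/(105 + 142)) = -26518/(-11495 + (-35 - 142)/247) = -26518/(-11495 + (1/247)*(-177)) = -26518/(-11495 - 177/247) = -26518/(-2839442/247) = -26518*(-247/2839442) = 3274973/1419721 ≈ 2.3068)
(13916 - 1*(-14311)) - M = (13916 - 1*(-14311)) - 1*3274973/1419721 = (13916 + 14311) - 3274973/1419721 = 28227 - 3274973/1419721 = 40071189694/1419721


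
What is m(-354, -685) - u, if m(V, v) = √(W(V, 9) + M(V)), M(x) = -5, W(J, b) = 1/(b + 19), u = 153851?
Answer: -153851 + I*√973/14 ≈ -1.5385e+5 + 2.2281*I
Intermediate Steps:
W(J, b) = 1/(19 + b)
m(V, v) = I*√973/14 (m(V, v) = √(1/(19 + 9) - 5) = √(1/28 - 5) = √(-139/28) = I*√973/14)
m(-354, -685) - u = I*√973/14 - 1*153851 = I*√973/14 - 153851 = -153851 + I*√973/14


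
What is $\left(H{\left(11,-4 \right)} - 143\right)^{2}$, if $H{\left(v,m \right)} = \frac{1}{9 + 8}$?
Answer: $\frac{5904900}{289} \approx 20432.0$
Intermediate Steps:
$H{\left(v,m \right)} = \frac{1}{17}$
$\left(H{\left(11,-4 \right)} - 143\right)^{2} = \left(\frac{1}{17} - 143\right)^{2} = \left(- \frac{2430}{17}\right)^{2} = \frac{5904900}{289}$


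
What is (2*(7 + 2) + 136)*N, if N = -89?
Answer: -13706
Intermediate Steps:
(2*(7 + 2) + 136)*N = (2*(7 + 2) + 136)*(-89) = (2*9 + 136)*(-89) = (18 + 136)*(-89) = 154*(-89) = -13706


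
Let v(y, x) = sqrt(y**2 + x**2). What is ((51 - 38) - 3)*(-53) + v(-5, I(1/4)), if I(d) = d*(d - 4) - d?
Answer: -530 + sqrt(6761)/16 ≈ -524.86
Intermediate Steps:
I(d) = -d + d*(-4 + d) (I(d) = d*(-4 + d) - d = -d + d*(-4 + d))
v(y, x) = sqrt(x**2 + y**2)
((51 - 38) - 3)*(-53) + v(-5, I(1/4)) = ((51 - 38) - 3)*(-53) + sqrt(((-5 + 1/4)/4)**2 + (-5)**2) = (13 - 3)*(-53) + sqrt(((-5 + 1/4)/4)**2 + 25) = 10*(-53) + sqrt(((1/4)*(-19/4))**2 + 25) = -530 + sqrt((-19/16)**2 + 25) = -530 + sqrt(361/256 + 25) = -530 + sqrt(6761/256) = -530 + sqrt(6761)/16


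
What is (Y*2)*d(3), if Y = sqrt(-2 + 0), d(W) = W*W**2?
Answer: 54*I*sqrt(2) ≈ 76.368*I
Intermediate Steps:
d(W) = W**3
Y = I*sqrt(2) (Y = sqrt(-2) = I*sqrt(2) ≈ 1.4142*I)
(Y*2)*d(3) = ((I*sqrt(2))*2)*3**3 = (2*I*sqrt(2))*27 = 54*I*sqrt(2)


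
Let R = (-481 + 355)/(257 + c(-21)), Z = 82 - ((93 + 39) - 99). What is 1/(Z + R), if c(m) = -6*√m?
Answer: 463009/22463035 + 108*I*√21/22463035 ≈ 0.020612 + 2.2033e-5*I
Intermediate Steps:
Z = 49 (Z = 82 - (132 - 99) = 82 - 1*33 = 82 - 33 = 49)
R = -126/(257 - 6*I*√21) (R = (-481 + 355)/(257 - 6*I*√21) = -126/(257 - 6*I*√21) ≈ -0.48472 - 0.051859*I)
1/(Z + R) = 1/(49 + (-32382/66805 - 756*I*√21/66805)) = 1/(3241063/66805 - 756*I*√21/66805)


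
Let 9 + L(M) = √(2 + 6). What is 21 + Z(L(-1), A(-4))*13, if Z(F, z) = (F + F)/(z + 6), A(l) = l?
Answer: -96 + 26*√2 ≈ -59.230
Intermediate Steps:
L(M) = -9 + 2*√2 (L(M) = -9 + √(2 + 6) = -9 + √8 = -9 + 2*√2)
Z(F, z) = 2*F/(6 + z) (Z(F, z) = (2*F)/(6 + z) = 2*F/(6 + z))
21 + Z(L(-1), A(-4))*13 = 21 + (2*(-9 + 2*√2)/(6 - 4))*13 = 21 + (2*(-9 + 2*√2)/2)*13 = 21 + (2*(-9 + 2*√2)*(½))*13 = 21 + (-9 + 2*√2)*13 = 21 + (-117 + 26*√2) = -96 + 26*√2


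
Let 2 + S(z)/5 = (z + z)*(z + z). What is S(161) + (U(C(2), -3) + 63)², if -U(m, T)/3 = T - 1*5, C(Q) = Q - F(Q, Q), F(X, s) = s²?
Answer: 525979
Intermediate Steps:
C(Q) = Q - Q²
U(m, T) = 15 - 3*T (U(m, T) = -3*(T - 1*5) = -3*(T - 5) = -3*(-5 + T) = 15 - 3*T)
S(z) = -10 + 20*z² (S(z) = -10 + 5*((z + z)*(z + z)) = -10 + 5*((2*z)*(2*z)) = -10 + 5*(4*z²) = -10 + 20*z²)
S(161) + (U(C(2), -3) + 63)² = (-10 + 20*161²) + ((15 - 3*(-3)) + 63)² = (-10 + 20*25921) + ((15 + 9) + 63)² = (-10 + 518420) + (24 + 63)² = 518410 + 87² = 518410 + 7569 = 525979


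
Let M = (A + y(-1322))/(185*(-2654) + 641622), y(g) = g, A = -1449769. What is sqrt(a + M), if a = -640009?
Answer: I*sqrt(3630505605523582)/75316 ≈ 800.01*I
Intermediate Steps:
M = -1451091/150632 (M = (-1449769 - 1322)/(185*(-2654) + 641622) = -1451091/(-490990 + 641622) = -1451091/150632 ≈ -9.6333)
sqrt(a + M) = sqrt(-640009 - 1451091/150632) = sqrt(-96407286779/150632) = I*sqrt(3630505605523582)/75316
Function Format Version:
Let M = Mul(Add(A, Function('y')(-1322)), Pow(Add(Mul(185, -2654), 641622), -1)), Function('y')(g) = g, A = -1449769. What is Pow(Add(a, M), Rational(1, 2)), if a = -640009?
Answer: Mul(Rational(1, 75316), I, Pow(3630505605523582, Rational(1, 2))) ≈ Mul(800.01, I)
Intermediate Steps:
M = Rational(-1451091, 150632) (M = Mul(Add(-1449769, -1322), Pow(Add(Mul(185, -2654), 641622), -1)) = Mul(-1451091, Pow(Add(-490990, 641622), -1)) = Mul(-1451091, Pow(150632, -1)) = Mul(-1451091, Rational(1, 150632)) = Rational(-1451091, 150632) ≈ -9.6333)
Pow(Add(a, M), Rational(1, 2)) = Pow(Add(-640009, Rational(-1451091, 150632)), Rational(1, 2)) = Pow(Rational(-96407286779, 150632), Rational(1, 2)) = Mul(Rational(1, 75316), I, Pow(3630505605523582, Rational(1, 2)))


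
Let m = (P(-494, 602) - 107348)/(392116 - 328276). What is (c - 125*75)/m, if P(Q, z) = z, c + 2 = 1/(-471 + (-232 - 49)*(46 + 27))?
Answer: 261700068770/46665793 ≈ 5608.0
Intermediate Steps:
c = -41969/20984 (c = -2 + 1/(-471 + (-232 - 49)*(46 + 27)) = -2 + 1/(-471 - 281*73) = -2 + 1/(-471 - 20513) = -2 + 1/(-20984) = -2 - 1/20984 = -41969/20984 ≈ -2.0000)
m = -17791/10640 (m = (602 - 107348)/(392116 - 328276) = -106746/63840 = -106746*1/63840 = -17791/10640 ≈ -1.6721)
(c - 125*75)/m = (-41969/20984 - 125*75)/(-17791/10640) = (-41969/20984 - 9375)*(-10640/17791) = -196766969/20984*(-10640/17791) = 261700068770/46665793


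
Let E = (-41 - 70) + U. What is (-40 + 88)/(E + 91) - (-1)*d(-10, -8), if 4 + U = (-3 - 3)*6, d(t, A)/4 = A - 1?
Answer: -184/5 ≈ -36.800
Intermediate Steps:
d(t, A) = -4 + 4*A (d(t, A) = 4*(A - 1) = 4*(-1 + A) = -4 + 4*A)
U = -40 (U = -4 + (-3 - 3)*6 = -4 - 6*6 = -4 - 36 = -40)
E = -151 (E = (-41 - 70) - 40 = -111 - 40 = -151)
(-40 + 88)/(E + 91) - (-1)*d(-10, -8) = (-40 + 88)/(-151 + 91) - (-1)*(-4 + 4*(-8)) = 48/(-60) - (-1)*(-4 - 32) = 48*(-1/60) - (-1)*(-36) = -⅘ - 1*36 = -⅘ - 36 = -184/5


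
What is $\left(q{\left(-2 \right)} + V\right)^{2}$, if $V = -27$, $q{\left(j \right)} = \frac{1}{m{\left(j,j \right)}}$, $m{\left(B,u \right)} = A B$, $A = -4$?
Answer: $\frac{46225}{64} \approx 722.27$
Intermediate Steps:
$m{\left(B,u \right)} = - 4 B$
$q{\left(j \right)} = - \frac{1}{4 j}$ ($q{\left(j \right)} = \frac{1}{\left(-4\right) j} = - \frac{1}{4 j}$)
$\left(q{\left(-2 \right)} + V\right)^{2} = \left(- \frac{1}{4 \left(-2\right)} - 27\right)^{2} = \left(\left(- \frac{1}{4}\right) \left(- \frac{1}{2}\right) - 27\right)^{2} = \left(\frac{1}{8} - 27\right)^{2} = \left(- \frac{215}{8}\right)^{2} = \frac{46225}{64}$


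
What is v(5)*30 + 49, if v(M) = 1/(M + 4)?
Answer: 157/3 ≈ 52.333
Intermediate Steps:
v(M) = 1/(4 + M)
v(5)*30 + 49 = 30/(4 + 5) + 49 = 30/9 + 49 = (⅑)*30 + 49 = 10/3 + 49 = 157/3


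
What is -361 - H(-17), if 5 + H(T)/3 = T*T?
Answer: -1213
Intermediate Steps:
H(T) = -15 + 3*T² (H(T) = -15 + 3*(T*T) = -15 + 3*T²)
-361 - H(-17) = -361 - (-15 + 3*(-17)²) = -361 - (-15 + 3*289) = -361 - (-15 + 867) = -361 - 1*852 = -361 - 852 = -1213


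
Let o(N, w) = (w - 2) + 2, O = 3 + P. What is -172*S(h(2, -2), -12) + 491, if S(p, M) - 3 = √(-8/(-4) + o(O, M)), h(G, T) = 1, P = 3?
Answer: -25 - 172*I*√10 ≈ -25.0 - 543.91*I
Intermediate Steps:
O = 6 (O = 3 + 3 = 6)
o(N, w) = w (o(N, w) = (-2 + w) + 2 = w)
S(p, M) = 3 + √(2 + M) (S(p, M) = 3 + √(-8/(-4) + M) = 3 + √(-8*(-¼) + M) = 3 + √(2 + M))
-172*S(h(2, -2), -12) + 491 = -172*(3 + √(2 - 12)) + 491 = -172*(3 + √(-10)) + 491 = -172*(3 + I*√10) + 491 = (-516 - 172*I*√10) + 491 = -25 - 172*I*√10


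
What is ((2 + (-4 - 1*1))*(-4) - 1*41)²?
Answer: 841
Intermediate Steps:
((2 + (-4 - 1*1))*(-4) - 1*41)² = ((2 + (-4 - 1))*(-4) - 41)² = ((2 - 5)*(-4) - 41)² = (-3*(-4) - 41)² = (12 - 41)² = (-29)² = 841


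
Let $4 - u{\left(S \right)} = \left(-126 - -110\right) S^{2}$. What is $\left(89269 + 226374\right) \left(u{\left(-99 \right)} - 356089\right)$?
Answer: $-62897864967$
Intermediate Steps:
$u{\left(S \right)} = 4 + 16 S^{2}$ ($u{\left(S \right)} = 4 - \left(-126 - -110\right) S^{2} = 4 - \left(-126 + 110\right) S^{2} = 4 - - 16 S^{2} = 4 + 16 S^{2}$)
$\left(89269 + 226374\right) \left(u{\left(-99 \right)} - 356089\right) = \left(89269 + 226374\right) \left(\left(4 + 16 \left(-99\right)^{2}\right) - 356089\right) = 315643 \left(\left(4 + 16 \cdot 9801\right) - 356089\right) = 315643 \left(\left(4 + 156816\right) - 356089\right) = 315643 \left(156820 - 356089\right) = 315643 \left(-199269\right) = -62897864967$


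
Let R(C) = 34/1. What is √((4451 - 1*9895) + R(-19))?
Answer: I*√5410 ≈ 73.553*I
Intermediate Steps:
R(C) = 34 (R(C) = 34*1 = 34)
√((4451 - 1*9895) + R(-19)) = √((4451 - 1*9895) + 34) = √((4451 - 9895) + 34) = √(-5444 + 34) = √(-5410) = I*√5410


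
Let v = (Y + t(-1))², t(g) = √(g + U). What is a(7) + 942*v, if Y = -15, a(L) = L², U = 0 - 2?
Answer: 209173 - 28260*I*√3 ≈ 2.0917e+5 - 48948.0*I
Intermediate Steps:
U = -2
t(g) = √(-2 + g) (t(g) = √(g - 2) = √(-2 + g))
v = (-15 + I*√3)² (v = (-15 + √(-2 - 1))² = (-15 + √(-3))² = (-15 + I*√3)² ≈ 222.0 - 51.962*I)
a(7) + 942*v = 7² + 942*(15 - I*√3)² = 49 + 942*(15 - I*√3)²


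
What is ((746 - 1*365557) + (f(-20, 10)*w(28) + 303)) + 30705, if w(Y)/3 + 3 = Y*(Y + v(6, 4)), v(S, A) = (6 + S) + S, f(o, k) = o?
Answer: -410903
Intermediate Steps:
v(S, A) = 6 + 2*S
w(Y) = -9 + 3*Y*(18 + Y) (w(Y) = -9 + 3*(Y*(Y + (6 + 2*6))) = -9 + 3*(Y*(Y + (6 + 12))) = -9 + 3*(Y*(Y + 18)) = -9 + 3*(Y*(18 + Y)) = -9 + 3*Y*(18 + Y))
((746 - 1*365557) + (f(-20, 10)*w(28) + 303)) + 30705 = ((746 - 1*365557) + (-20*(-9 + 3*28² + 54*28) + 303)) + 30705 = ((746 - 365557) + (-20*(-9 + 3*784 + 1512) + 303)) + 30705 = (-364811 + (-20*(-9 + 2352 + 1512) + 303)) + 30705 = (-364811 + (-20*3855 + 303)) + 30705 = (-364811 + (-77100 + 303)) + 30705 = (-364811 - 76797) + 30705 = -441608 + 30705 = -410903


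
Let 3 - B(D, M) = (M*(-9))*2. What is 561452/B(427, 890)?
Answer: 561452/16023 ≈ 35.040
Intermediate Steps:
B(D, M) = 3 + 18*M (B(D, M) = 3 - M*(-9)*2 = 3 - (-9*M)*2 = 3 - (-18)*M = 3 + 18*M)
561452/B(427, 890) = 561452/(3 + 18*890) = 561452/(3 + 16020) = 561452/16023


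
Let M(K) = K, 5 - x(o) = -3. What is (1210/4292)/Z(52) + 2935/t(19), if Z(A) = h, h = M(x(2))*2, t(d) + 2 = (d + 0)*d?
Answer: 100993355/12326624 ≈ 8.1931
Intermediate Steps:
x(o) = 8 (x(o) = 5 - 1*(-3) = 5 + 3 = 8)
t(d) = -2 + d² (t(d) = -2 + (d + 0)*d = -2 + d*d = -2 + d²)
h = 16 (h = 8*2 = 16)
Z(A) = 16
(1210/4292)/Z(52) + 2935/t(19) = (1210/4292)/16 + 2935/(-2 + 19²) = (1210*(1/4292))*(1/16) + 2935/(-2 + 361) = (605/2146)*(1/16) + 2935/359 = 605/34336 + 2935*(1/359) = 605/34336 + 2935/359 = 100993355/12326624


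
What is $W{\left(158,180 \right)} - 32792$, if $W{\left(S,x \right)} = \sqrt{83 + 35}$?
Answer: $-32792 + \sqrt{118} \approx -32781.0$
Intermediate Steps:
$W{\left(S,x \right)} = \sqrt{118}$
$W{\left(158,180 \right)} - 32792 = \sqrt{118} - 32792 = -32792 + \sqrt{118}$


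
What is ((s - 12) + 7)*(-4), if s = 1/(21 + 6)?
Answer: 536/27 ≈ 19.852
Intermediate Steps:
s = 1/27 ≈ 0.037037
((s - 12) + 7)*(-4) = ((1/27 - 12) + 7)*(-4) = (-323/27 + 7)*(-4) = -134/27*(-4) = 536/27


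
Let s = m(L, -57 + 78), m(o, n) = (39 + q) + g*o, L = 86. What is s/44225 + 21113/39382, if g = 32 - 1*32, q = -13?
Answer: 32232633/60057550 ≈ 0.53670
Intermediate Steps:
g = 0 (g = 32 - 32 = 0)
m(o, n) = 26 (m(o, n) = (39 - 13) + 0*o = 26 + 0 = 26)
s = 26
s/44225 + 21113/39382 = 26/44225 + 21113/39382 = 32232633/60057550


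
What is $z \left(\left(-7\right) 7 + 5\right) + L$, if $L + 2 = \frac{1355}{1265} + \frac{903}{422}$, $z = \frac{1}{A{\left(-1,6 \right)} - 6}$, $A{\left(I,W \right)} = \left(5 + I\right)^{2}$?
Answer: $- \frac{1702407}{533830} \approx -3.189$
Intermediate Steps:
$z = \frac{1}{10}$ ($z = \frac{1}{\left(5 - 1\right)^{2} - 6} = \frac{1}{4^{2} - 6} = \frac{1}{16 - 6} = \frac{1}{10} \approx 0.1$)
$L = \frac{129289}{106766}$ ($L = -2 + \left(\frac{1355}{1265} + \frac{903}{422}\right) = -2 + \left(1355 \cdot \frac{1}{1265} + 903 \cdot \frac{1}{422}\right) = -2 + \left(\frac{271}{253} + \frac{903}{422}\right) = -2 + \frac{342821}{106766} = \frac{129289}{106766} \approx 1.211$)
$z \left(\left(-7\right) 7 + 5\right) + L = \frac{\left(-7\right) 7 + 5}{10} + \frac{129289}{106766} = \frac{-49 + 5}{10} + \frac{129289}{106766} = \frac{1}{10} \left(-44\right) + \frac{129289}{106766} = - \frac{22}{5} + \frac{129289}{106766} = - \frac{1702407}{533830}$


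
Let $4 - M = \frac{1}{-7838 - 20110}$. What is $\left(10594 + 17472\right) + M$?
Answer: $\frac{784500361}{27948} \approx 28070.0$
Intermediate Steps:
$M = \frac{111793}{27948}$ ($M = 4 - \frac{1}{-7838 - 20110} = 4 - \frac{1}{-27948} = 4 - - \frac{1}{27948} = 4 + \frac{1}{27948} = \frac{111793}{27948} \approx 4.0$)
$\left(10594 + 17472\right) + M = \left(10594 + 17472\right) + \frac{111793}{27948} = 28066 + \frac{111793}{27948} = \frac{784500361}{27948}$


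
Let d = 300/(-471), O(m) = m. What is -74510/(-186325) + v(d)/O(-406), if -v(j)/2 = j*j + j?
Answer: 88410734/221717755 ≈ 0.39875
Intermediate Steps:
d = -100/157 (d = 300*(-1/471) = -100/157 ≈ -0.63694)
v(j) = -2*j - 2*j² (v(j) = -2*(j*j + j) = -2*(j² + j) = -2*(j + j²) = -2*j - 2*j²)
-74510/(-186325) + v(d)/O(-406) = -74510/(-186325) - 2*(-100/157)*(1 - 100/157)/(-406) = -74510*(-1/186325) - 2*(-100/157)*57/157*(-1/406) = 14902/37265 + (11400/24649)*(-1/406) = 14902/37265 - 5700/5003747 = 88410734/221717755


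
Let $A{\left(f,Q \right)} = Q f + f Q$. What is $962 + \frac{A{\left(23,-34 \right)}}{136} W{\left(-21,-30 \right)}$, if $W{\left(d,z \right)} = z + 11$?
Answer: $\frac{2361}{2} \approx 1180.5$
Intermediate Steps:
$A{\left(f,Q \right)} = 2 Q f$ ($A{\left(f,Q \right)} = Q f + Q f = 2 Q f$)
$W{\left(d,z \right)} = 11 + z$
$962 + \frac{A{\left(23,-34 \right)}}{136} W{\left(-21,-30 \right)} = 962 + \frac{2 \left(-34\right) 23}{136} \left(11 - 30\right) = 962 + \left(-1564\right) \frac{1}{136} \left(-19\right) = 962 - - \frac{437}{2} = 962 + \frac{437}{2} = \frac{2361}{2}$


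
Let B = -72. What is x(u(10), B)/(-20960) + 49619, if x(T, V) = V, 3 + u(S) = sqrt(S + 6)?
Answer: 130001789/2620 ≈ 49619.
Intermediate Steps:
u(S) = -3 + sqrt(6 + S) (u(S) = -3 + sqrt(S + 6) = -3 + sqrt(6 + S))
x(u(10), B)/(-20960) + 49619 = -72/(-20960) + 49619 = -72*(-1/20960) + 49619 = 9/2620 + 49619 = 130001789/2620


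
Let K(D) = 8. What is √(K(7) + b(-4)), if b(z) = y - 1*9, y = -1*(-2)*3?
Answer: √5 ≈ 2.2361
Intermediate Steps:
y = 6 (y = 2*3 = 6)
b(z) = -3 (b(z) = 6 - 1*9 = 6 - 9 = -3)
√(K(7) + b(-4)) = √(8 - 3) = √5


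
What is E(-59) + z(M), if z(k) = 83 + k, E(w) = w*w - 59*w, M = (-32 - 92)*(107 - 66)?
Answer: 1961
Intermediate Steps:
M = -5084 (M = -124*41 = -5084)
E(w) = w² - 59*w
E(-59) + z(M) = -59*(-59 - 59) + (83 - 5084) = -59*(-118) - 5001 = 6962 - 5001 = 1961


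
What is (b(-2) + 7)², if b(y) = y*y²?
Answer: 1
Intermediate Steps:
b(y) = y³
(b(-2) + 7)² = ((-2)³ + 7)² = (-8 + 7)² = (-1)² = 1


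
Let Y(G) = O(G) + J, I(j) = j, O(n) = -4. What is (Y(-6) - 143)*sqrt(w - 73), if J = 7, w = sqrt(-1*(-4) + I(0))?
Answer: -140*I*sqrt(71) ≈ -1179.7*I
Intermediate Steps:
w = 2 (w = sqrt(-1*(-4) + 0) = sqrt(4 + 0) = sqrt(4) = 2)
Y(G) = 3 (Y(G) = -4 + 7 = 3)
(Y(-6) - 143)*sqrt(w - 73) = (3 - 143)*sqrt(2 - 73) = -140*I*sqrt(71)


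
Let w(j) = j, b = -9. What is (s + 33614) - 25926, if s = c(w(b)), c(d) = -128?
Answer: 7560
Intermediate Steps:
s = -128
(s + 33614) - 25926 = (-128 + 33614) - 25926 = 33486 - 25926 = 7560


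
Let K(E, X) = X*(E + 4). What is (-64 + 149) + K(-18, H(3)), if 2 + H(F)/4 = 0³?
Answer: 197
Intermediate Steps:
H(F) = -8 (H(F) = -8 + 4*0³ = -8 + 4*0 = -8 + 0 = -8)
K(E, X) = X*(4 + E)
(-64 + 149) + K(-18, H(3)) = (-64 + 149) - 8*(4 - 18) = 85 - 8*(-14) = 85 + 112 = 197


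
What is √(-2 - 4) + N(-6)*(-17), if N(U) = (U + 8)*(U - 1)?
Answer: 238 + I*√6 ≈ 238.0 + 2.4495*I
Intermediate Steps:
N(U) = (-1 + U)*(8 + U) (N(U) = (8 + U)*(-1 + U) = (-1 + U)*(8 + U))
√(-2 - 4) + N(-6)*(-17) = √(-2 - 4) + (-8 + (-6)² + 7*(-6))*(-17) = √(-6) + (-8 + 36 - 42)*(-17) = I*√6 - 14*(-17) = I*√6 + 238 = 238 + I*√6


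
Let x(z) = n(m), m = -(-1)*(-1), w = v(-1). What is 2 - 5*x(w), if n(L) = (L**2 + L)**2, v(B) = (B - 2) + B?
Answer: 2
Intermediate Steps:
v(B) = -2 + 2*B (v(B) = (-2 + B) + B = -2 + 2*B)
w = -4 (w = -2 + 2*(-1) = -2 - 2 = -4)
m = -1 (m = -1*1 = -1)
n(L) = (L + L**2)**2
x(z) = 0 (x(z) = (-1)**2*(1 - 1)**2 = 1*0**2 = 1*0 = 0)
2 - 5*x(w) = 2 - 5*0 = 2 + 0 = 2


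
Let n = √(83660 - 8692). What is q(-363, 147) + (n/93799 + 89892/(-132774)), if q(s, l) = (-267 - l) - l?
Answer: -12429351/22129 + 2*√18742/93799 ≈ -561.67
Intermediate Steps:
q(s, l) = -267 - 2*l
n = 2*√18742 (n = √74968 = 2*√18742 ≈ 273.80)
q(-363, 147) + (n/93799 + 89892/(-132774)) = (-267 - 2*147) + ((2*√18742)/93799 + 89892/(-132774)) = (-267 - 294) + ((2*√18742)*(1/93799) + 89892*(-1/132774)) = -561 + (2*√18742/93799 - 14982/22129) = -561 + (-14982/22129 + 2*√18742/93799) = -12429351/22129 + 2*√18742/93799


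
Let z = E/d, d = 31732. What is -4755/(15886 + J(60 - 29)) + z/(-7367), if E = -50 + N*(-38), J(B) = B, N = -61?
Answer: -277902689244/930227855887 ≈ -0.29875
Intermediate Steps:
E = 2268 (E = -50 - 61*(-38) = -50 + 2318 = 2268)
z = 567/7933 (z = 2268/31732 = 2268*(1/31732) = 567/7933 ≈ 0.071474)
-4755/(15886 + J(60 - 29)) + z/(-7367) = -4755/(15886 + (60 - 29)) + (567/7933)/(-7367) = -4755/(15886 + 31) + (567/7933)*(-1/7367) = -4755/15917 - 567/58442411 = -277902689244/930227855887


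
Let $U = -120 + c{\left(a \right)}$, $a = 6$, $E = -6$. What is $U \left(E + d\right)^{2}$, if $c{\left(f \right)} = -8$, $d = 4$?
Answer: $-512$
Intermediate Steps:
$U = -128$ ($U = -120 - 8 = -128$)
$U \left(E + d\right)^{2} = - 128 \left(-6 + 4\right)^{2} = - 128 \left(-2\right)^{2} = \left(-128\right) 4 = -512$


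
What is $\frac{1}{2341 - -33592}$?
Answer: $\frac{1}{35933} \approx 2.783 \cdot 10^{-5}$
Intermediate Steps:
$\frac{1}{2341 - -33592} = \frac{1}{2341 + 33592} = \frac{1}{35933}$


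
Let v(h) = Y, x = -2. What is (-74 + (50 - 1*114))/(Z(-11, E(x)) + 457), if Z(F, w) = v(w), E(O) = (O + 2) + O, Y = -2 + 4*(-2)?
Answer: -46/149 ≈ -0.30872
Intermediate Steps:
Y = -10 (Y = -2 - 8 = -10)
E(O) = 2 + 2*O (E(O) = (2 + O) + O = 2 + 2*O)
v(h) = -10
Z(F, w) = -10
(-74 + (50 - 1*114))/(Z(-11, E(x)) + 457) = (-74 + (50 - 1*114))/(-10 + 457) = (-74 + (50 - 114))/447 = (-74 - 64)*(1/447) = -138*1/447 = -46/149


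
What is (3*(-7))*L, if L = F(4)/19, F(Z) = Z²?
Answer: -336/19 ≈ -17.684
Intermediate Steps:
L = 16/19 (L = 4²/19 = 16*(1/19) = 16/19 ≈ 0.84210)
(3*(-7))*L = (3*(-7))*(16/19) = -21*16/19 = -336/19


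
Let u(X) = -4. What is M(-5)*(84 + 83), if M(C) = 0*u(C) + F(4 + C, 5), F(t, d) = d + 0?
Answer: 835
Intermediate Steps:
F(t, d) = d
M(C) = 5 (M(C) = 0*(-4) + 5 = 0 + 5 = 5)
M(-5)*(84 + 83) = 5*(84 + 83) = 5*167 = 835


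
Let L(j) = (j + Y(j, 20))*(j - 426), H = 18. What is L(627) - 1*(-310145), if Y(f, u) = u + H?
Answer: 443810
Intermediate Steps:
Y(f, u) = 18 + u (Y(f, u) = u + 18 = 18 + u)
L(j) = (-426 + j)*(38 + j) (L(j) = (j + (18 + 20))*(j - 426) = (j + 38)*(-426 + j) = (38 + j)*(-426 + j) = (-426 + j)*(38 + j))
L(627) - 1*(-310145) = (-16188 + 627**2 - 388*627) - 1*(-310145) = (-16188 + 393129 - 243276) + 310145 = 133665 + 310145 = 443810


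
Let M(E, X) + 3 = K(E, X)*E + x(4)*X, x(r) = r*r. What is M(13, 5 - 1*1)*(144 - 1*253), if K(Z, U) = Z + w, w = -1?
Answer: -23653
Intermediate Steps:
K(Z, U) = -1 + Z (K(Z, U) = Z - 1 = -1 + Z)
x(r) = r²
M(E, X) = -3 + 16*X + E*(-1 + E) (M(E, X) = -3 + ((-1 + E)*E + 4²*X) = -3 + (E*(-1 + E) + 16*X) = -3 + (16*X + E*(-1 + E)) = -3 + 16*X + E*(-1 + E))
M(13, 5 - 1*1)*(144 - 1*253) = (-3 + 16*(5 - 1*1) + 13*(-1 + 13))*(144 - 1*253) = (-3 + 16*(5 - 1) + 13*12)*(144 - 253) = (-3 + 16*4 + 156)*(-109) = (-3 + 64 + 156)*(-109) = 217*(-109) = -23653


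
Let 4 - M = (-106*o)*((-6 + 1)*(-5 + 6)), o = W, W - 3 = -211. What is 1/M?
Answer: 1/110244 ≈ 9.0708e-6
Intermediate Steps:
W = -208 (W = 3 - 211 = -208)
o = -208
M = 110244 (M = 4 - (-106*(-208))*(-6 + 1)*(-5 + 6) = 4 - 22048*(-5*1) = 4 - 22048*(-5) = 4 - 1*(-110240) = 4 + 110240 = 110244)
1/M = 1/110244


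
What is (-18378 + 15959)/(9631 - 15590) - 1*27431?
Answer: -2770490/101 ≈ -27431.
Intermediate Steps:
(-18378 + 15959)/(9631 - 15590) - 1*27431 = -2419/(-5959) - 27431 = -2419*(-1/5959) - 27431 = 41/101 - 27431 = -2770490/101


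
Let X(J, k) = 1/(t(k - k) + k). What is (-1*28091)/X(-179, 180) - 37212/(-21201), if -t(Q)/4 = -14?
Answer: -46850494488/7067 ≈ -6.6295e+6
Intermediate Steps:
t(Q) = 56 (t(Q) = -4*(-14) = 56)
X(J, k) = 1/(56 + k)
(-1*28091)/X(-179, 180) - 37212/(-21201) = (-1*28091)/(1/(56 + 180)) - 37212/(-21201) = -28091/(1/236) - 37212*(-1/21201) = -28091/1/236 + 12404/7067 = -28091*236 + 12404/7067 = -6629476 + 12404/7067 = -46850494488/7067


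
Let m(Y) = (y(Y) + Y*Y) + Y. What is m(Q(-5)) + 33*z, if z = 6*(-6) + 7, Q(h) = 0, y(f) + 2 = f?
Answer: -959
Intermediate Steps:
y(f) = -2 + f
m(Y) = -2 + Y² + 2*Y (m(Y) = ((-2 + Y) + Y*Y) + Y = ((-2 + Y) + Y²) + Y = (-2 + Y + Y²) + Y = -2 + Y² + 2*Y)
z = -29 (z = -36 + 7 = -29)
m(Q(-5)) + 33*z = (-2 + 0² + 2*0) + 33*(-29) = (-2 + 0 + 0) - 957 = -2 - 957 = -959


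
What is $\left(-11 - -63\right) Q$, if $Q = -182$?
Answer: $-9464$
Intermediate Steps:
$\left(-11 - -63\right) Q = \left(-11 - -63\right) \left(-182\right) = \left(-11 + 63\right) \left(-182\right) = 52 \left(-182\right) = -9464$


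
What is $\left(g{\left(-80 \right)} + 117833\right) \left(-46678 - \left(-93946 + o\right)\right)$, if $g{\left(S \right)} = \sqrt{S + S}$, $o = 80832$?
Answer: $-3954946812 - 134256 i \sqrt{10} \approx -3.9549 \cdot 10^{9} - 4.2455 \cdot 10^{5} i$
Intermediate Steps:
$g{\left(S \right)} = \sqrt{2} \sqrt{S}$ ($g{\left(S \right)} = \sqrt{2 S} = \sqrt{2} \sqrt{S}$)
$\left(g{\left(-80 \right)} + 117833\right) \left(-46678 - \left(-93946 + o\right)\right) = \left(\sqrt{2} \sqrt{-80} + 117833\right) \left(-46678 + \left(93946 - 80832\right)\right) = \left(\sqrt{2} \cdot 4 i \sqrt{5} + 117833\right) \left(-46678 + \left(93946 - 80832\right)\right) = \left(4 i \sqrt{10} + 117833\right) \left(-46678 + 13114\right) = \left(117833 + 4 i \sqrt{10}\right) \left(-33564\right) = -3954946812 - 134256 i \sqrt{10}$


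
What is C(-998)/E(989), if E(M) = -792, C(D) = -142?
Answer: 71/396 ≈ 0.17929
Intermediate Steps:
C(-998)/E(989) = -142/(-792) = -142*(-1/792) = 71/396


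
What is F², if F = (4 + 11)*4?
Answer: 3600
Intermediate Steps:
F = 60 (F = 15*4 = 60)
F² = 60² = 3600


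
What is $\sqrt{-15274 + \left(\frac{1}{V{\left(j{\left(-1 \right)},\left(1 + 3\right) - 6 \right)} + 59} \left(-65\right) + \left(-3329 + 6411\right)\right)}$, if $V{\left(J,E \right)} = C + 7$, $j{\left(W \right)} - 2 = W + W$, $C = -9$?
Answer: $\frac{i \sqrt{39615513}}{57} \approx 110.42 i$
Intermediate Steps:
$j{\left(W \right)} = 2 + 2 W$ ($j{\left(W \right)} = 2 + \left(W + W\right) = 2 + 2 W$)
$V{\left(J,E \right)} = -2$ ($V{\left(J,E \right)} = -9 + 7 = -2$)
$\sqrt{-15274 + \left(\frac{1}{V{\left(j{\left(-1 \right)},\left(1 + 3\right) - 6 \right)} + 59} \left(-65\right) + \left(-3329 + 6411\right)\right)} = \sqrt{-15274 + \left(\frac{1}{-2 + 59} \left(-65\right) + \left(-3329 + 6411\right)\right)} = \sqrt{-15274 + \left(\frac{1}{57} \left(-65\right) + 3082\right)} = \sqrt{-15274 + \left(- \frac{65}{57} + 3082\right)} = \sqrt{-15274 + \frac{175609}{57}} = \sqrt{- \frac{695009}{57}} = \frac{i \sqrt{39615513}}{57}$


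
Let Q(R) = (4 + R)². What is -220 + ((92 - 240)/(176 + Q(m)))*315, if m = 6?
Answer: -8945/23 ≈ -388.91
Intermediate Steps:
-220 + ((92 - 240)/(176 + Q(m)))*315 = -220 + ((92 - 240)/(176 + (4 + 6)²))*315 = -220 - 148/(176 + 10²)*315 = -220 - 148/(176 + 100)*315 = -220 - 148/276*315 = -220 - 148*1/276*315 = -220 - 37/69*315 = -220 - 3885/23 = -8945/23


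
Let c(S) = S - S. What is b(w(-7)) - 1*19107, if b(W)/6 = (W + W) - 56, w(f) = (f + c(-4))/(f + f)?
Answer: -19437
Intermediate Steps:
c(S) = 0
w(f) = 1/2 (w(f) = (f + 0)/(f + f) = f/((2*f)) = f*(1/(2*f)) = 1/2)
b(W) = -336 + 12*W (b(W) = 6*((W + W) - 56) = 6*(2*W - 56) = 6*(-56 + 2*W) = -336 + 12*W)
b(w(-7)) - 1*19107 = (-336 + 12*(1/2)) - 1*19107 = (-336 + 6) - 19107 = -330 - 19107 = -19437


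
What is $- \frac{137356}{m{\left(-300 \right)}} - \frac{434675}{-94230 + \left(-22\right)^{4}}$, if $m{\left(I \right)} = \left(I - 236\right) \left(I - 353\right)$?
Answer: $- \frac{10710821166}{3063138763} \approx -3.4967$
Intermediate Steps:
$m{\left(I \right)} = \left(-353 + I\right) \left(-236 + I\right)$ ($m{\left(I \right)} = \left(-236 + I\right) \left(-353 + I\right) = \left(-353 + I\right) \left(-236 + I\right)$)
$- \frac{137356}{m{\left(-300 \right)}} - \frac{434675}{-94230 + \left(-22\right)^{4}} = - \frac{137356}{83308 + \left(-300\right)^{2} - -176700} - \frac{434675}{-94230 + \left(-22\right)^{4}} = - \frac{137356}{83308 + 90000 + 176700} - \frac{434675}{-94230 + 234256} = - \frac{137356}{350008} - \frac{434675}{140026} = \left(-137356\right) \frac{1}{350008} - \frac{434675}{140026} = - \frac{34339}{87502} - \frac{434675}{140026} = - \frac{10710821166}{3063138763}$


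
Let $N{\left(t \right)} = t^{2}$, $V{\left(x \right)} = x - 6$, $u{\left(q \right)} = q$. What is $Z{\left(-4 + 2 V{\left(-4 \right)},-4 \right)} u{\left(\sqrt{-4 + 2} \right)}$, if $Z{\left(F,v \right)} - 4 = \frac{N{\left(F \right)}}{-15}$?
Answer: $- \frac{172 i \sqrt{2}}{5} \approx - 48.649 i$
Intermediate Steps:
$V{\left(x \right)} = -6 + x$ ($V{\left(x \right)} = x - 6 = -6 + x$)
$Z{\left(F,v \right)} = 4 - \frac{F^{2}}{15}$ ($Z{\left(F,v \right)} = 4 + \frac{F^{2}}{-15} = 4 + F^{2} \left(- \frac{1}{15}\right) = 4 - \frac{F^{2}}{15}$)
$Z{\left(-4 + 2 V{\left(-4 \right)},-4 \right)} u{\left(\sqrt{-4 + 2} \right)} = \left(4 - \frac{\left(-4 + 2 \left(-6 - 4\right)\right)^{2}}{15}\right) \sqrt{-4 + 2} = \left(4 - \frac{\left(-4 + 2 \left(-10\right)\right)^{2}}{15}\right) \sqrt{-2} = \left(4 - \frac{\left(-4 - 20\right)^{2}}{15}\right) i \sqrt{2} = \left(4 - \frac{\left(-24\right)^{2}}{15}\right) i \sqrt{2} = \left(4 - \frac{192}{5}\right) i \sqrt{2} = - \frac{172 i \sqrt{2}}{5}$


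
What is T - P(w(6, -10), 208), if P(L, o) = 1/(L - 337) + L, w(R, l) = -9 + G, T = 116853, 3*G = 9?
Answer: 40082638/343 ≈ 1.1686e+5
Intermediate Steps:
G = 3 (G = (⅓)*9 = 3)
w(R, l) = -6 (w(R, l) = -9 + 3 = -6)
P(L, o) = L + 1/(-337 + L) (P(L, o) = 1/(-337 + L) + L = L + 1/(-337 + L))
T - P(w(6, -10), 208) = 116853 - (1 + (-6)² - 337*(-6))/(-337 - 6) = 116853 - (1 + 36 + 2022)/(-343) = 116853 - (-1)*2059/343 = 116853 - 1*(-2059/343) = 116853 + 2059/343 = 40082638/343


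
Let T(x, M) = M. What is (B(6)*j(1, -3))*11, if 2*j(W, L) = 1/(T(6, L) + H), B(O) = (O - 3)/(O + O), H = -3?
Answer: -11/48 ≈ -0.22917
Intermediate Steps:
B(O) = (-3 + O)/(2*O) (B(O) = (-3 + O)/((2*O)) = (-3 + O)*(1/(2*O)) = (-3 + O)/(2*O))
j(W, L) = 1/(2*(-3 + L)) (j(W, L) = 1/(2*(L - 3)) = 1/(2*(-3 + L)))
(B(6)*j(1, -3))*11 = (((1/2)*(-3 + 6)/6)*(1/(2*(-3 - 3))))*11 = (((1/2)*(1/6)*3)*((1/2)/(-6)))*11 = (((1/2)*(-1/6))/4)*11 = ((1/4)*(-1/12))*11 = -1/48*11 = -11/48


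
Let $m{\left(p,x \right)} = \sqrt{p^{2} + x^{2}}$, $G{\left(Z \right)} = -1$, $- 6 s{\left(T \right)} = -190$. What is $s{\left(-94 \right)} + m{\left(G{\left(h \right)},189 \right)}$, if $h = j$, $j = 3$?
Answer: $\frac{95}{3} + \sqrt{35722} \approx 220.67$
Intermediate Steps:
$h = 3$
$s{\left(T \right)} = \frac{95}{3}$ ($s{\left(T \right)} = \left(- \frac{1}{6}\right) \left(-190\right) = \frac{95}{3}$)
$s{\left(-94 \right)} + m{\left(G{\left(h \right)},189 \right)} = \frac{95}{3} + \sqrt{\left(-1\right)^{2} + 189^{2}} = \frac{95}{3} + \sqrt{1 + 35721} = \frac{95}{3} + \sqrt{35722}$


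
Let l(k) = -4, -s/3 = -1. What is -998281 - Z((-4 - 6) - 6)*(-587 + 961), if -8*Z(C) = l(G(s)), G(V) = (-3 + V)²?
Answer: -998468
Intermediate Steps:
s = 3 (s = -3*(-1) = 3)
Z(C) = ½ (Z(C) = -⅛*(-4) = ½)
-998281 - Z((-4 - 6) - 6)*(-587 + 961) = -998281 - (-587 + 961)/2 = -998281 - 374/2 = -998281 - 1*187 = -998281 - 187 = -998468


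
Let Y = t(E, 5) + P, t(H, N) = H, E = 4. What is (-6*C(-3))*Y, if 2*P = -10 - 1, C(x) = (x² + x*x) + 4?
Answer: 198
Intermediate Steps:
C(x) = 4 + 2*x² (C(x) = (x² + x²) + 4 = 2*x² + 4 = 4 + 2*x²)
P = -11/2 (P = (-10 - 1)/2 = (½)*(-11) = -11/2 ≈ -5.5000)
Y = -3/2 (Y = 4 - 11/2 = -3/2 ≈ -1.5000)
(-6*C(-3))*Y = -6*(4 + 2*(-3)²)*(-3/2) = -6*(4 + 2*9)*(-3/2) = -6*(4 + 18)*(-3/2) = -6*22*(-3/2) = -132*(-3/2) = 198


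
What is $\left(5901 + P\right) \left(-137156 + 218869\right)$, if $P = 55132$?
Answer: $4987189529$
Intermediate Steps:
$\left(5901 + P\right) \left(-137156 + 218869\right) = \left(5901 + 55132\right) \left(-137156 + 218869\right) = 61033 \cdot 81713 = 4987189529$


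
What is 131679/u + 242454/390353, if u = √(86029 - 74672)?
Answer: 242454/390353 + 131679*√11357/11357 ≈ 1236.2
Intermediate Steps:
u = √11357 ≈ 106.57
131679/u + 242454/390353 = 131679/(√11357) + 242454/390353 = 131679*(√11357/11357) + 242454*(1/390353) = 131679*√11357/11357 + 242454/390353 = 242454/390353 + 131679*√11357/11357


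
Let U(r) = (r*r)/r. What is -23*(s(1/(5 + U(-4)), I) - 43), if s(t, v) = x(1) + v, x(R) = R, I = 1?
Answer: 943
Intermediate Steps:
U(r) = r (U(r) = r²/r = r)
s(t, v) = 1 + v
-23*(s(1/(5 + U(-4)), I) - 43) = -23*((1 + 1) - 43) = -23*(2 - 43) = -23*(-41) = 943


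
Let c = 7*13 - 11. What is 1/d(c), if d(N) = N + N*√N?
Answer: -1/6320 + √5/1580 ≈ 0.0012570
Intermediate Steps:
c = 80 (c = 91 - 11 = 80)
d(N) = N + N^(3/2)
1/d(c) = 1/(80 + 80^(3/2)) = 1/(80 + 320*√5)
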